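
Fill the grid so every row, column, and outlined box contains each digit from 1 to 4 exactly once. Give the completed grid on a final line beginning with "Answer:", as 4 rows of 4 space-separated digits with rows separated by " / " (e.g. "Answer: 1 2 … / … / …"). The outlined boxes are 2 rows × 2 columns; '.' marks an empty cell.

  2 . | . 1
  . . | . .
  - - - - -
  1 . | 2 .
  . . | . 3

Step 1. [r2c1∈{3,4}] r2c1 is the only open cell in col 1 admitting 3 ⇒ r2c1=3.
Step 2. [r2c3∈{4}] r2c3 is down to just 4. So r2c3=4.
Step 3. [r4c1∈{4}] only 4 remains possible at r4c1 ⇒ r4c1=4.
Step 4. [r1c3∈{3}] r1c3's peers cover all but 3, so r1c3=3.
Step 5. [r4c3∈{1}] r4c3's peers cover all but 1. So r4c3=1.
Step 6. [r3c4∈{4}] only 4 remains possible at r3c4. So r3c4=4.
Step 7. [r2c4∈{2}] only 2 remains possible at r2c4. So r2c4=2.
Step 8. [r2c2∈{1}] nothing but 1 survives at r2c2. So r2c2=1.
Step 9. [r1c2∈{4}] nothing but 4 survives at r1c2, so r1c2=4.
Step 10. [r4c2∈{2}] r4c2 is down to just 2 ⇒ r4c2=2.
Step 11. [r3c2∈{3}] r3c2 is down to just 3. So r3c2=3.

Answer: 2 4 3 1 / 3 1 4 2 / 1 3 2 4 / 4 2 1 3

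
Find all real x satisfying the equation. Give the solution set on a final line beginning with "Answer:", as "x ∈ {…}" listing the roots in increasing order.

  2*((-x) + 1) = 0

Step 1. [2*((-x) + 1) = 0] 2 out front; divide by 2 ⇒ div: (-x) + 1 = 0.
Step 2. [(-x) + 1 = 0] subtract 1: x sits inside (… + 1) ⇒ sub: -x = -1.
Step 3. [-x = -1] flip signs both sides. So neg: x = 1.

Answer: x ∈ {1}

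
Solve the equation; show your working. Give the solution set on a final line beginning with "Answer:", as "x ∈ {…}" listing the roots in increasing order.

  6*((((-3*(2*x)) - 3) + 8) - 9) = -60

Step 1. [6*((((-3*(2*x)) - 3) + 8) - 9) = -60] divide by the outer 6. So div: (((-3*(2*x)) - 3) + 8) - 9 = -10.
Step 2. [(((-3*(2*x)) - 3) + 8) - 9 = -10] 9 comes off first (add 9). So sub: ((-3*(2*x)) - 3) + 8 = -1.
Step 3. [((-3*(2*x)) - 3) + 8 = -1] subtract 8: x sits inside (… + 8) ⇒ sub: (-3*(2*x)) - 3 = -9.
Step 4. [(-3*(2*x)) - 3 = -9] -3 | LHS and -3 | -9: pull -3 out ⇒ factor: (2*x) + 1 = 3.
Step 5. [(2*x) + 1 = 3] +1 is outermost — subtract 1 both sides. So sub: 2*x = 2.
Step 6. [2*x = 2] 2·(inner) — divide through by 2, so div: x = 1.

Answer: x ∈ {1}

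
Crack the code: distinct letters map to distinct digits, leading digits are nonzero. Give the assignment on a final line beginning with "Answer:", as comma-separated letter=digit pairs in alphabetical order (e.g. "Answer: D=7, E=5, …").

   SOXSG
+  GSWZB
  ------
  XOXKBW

Step 1. [col 1: G + B ≡ W (mod 10)] several values work for B in column 1 (G + B ≡ W (mod 10), carry-in 0); try B=6. So B=6.
Step 2. [X] the sum has 6 digits but both addends have 5; that extra leading digit X is the final carry, namely 1 ⇒ X=1.
Step 3. [col 1: G + B ≡ W (mod 10)] no forcing yet in column 1 (carry-in 0); W=0 is free and consistent — try it ⇒ W=0.
Step 4. [col 1: G + B ≡ W (mod 10)] column 1 reads G+B+carry(0)=W with B=6, W=0; with digits 0,1,6 already taken and all letters distinct, the only value for G is 4. So G=4.
Step 5. [col 2: S + Z ≡ B (mod 10)] S=8 is one option consistent with column 2 (S + Z ≡ B (mod 10), carry-in 1) — take it, so S=8.
Step 6. [col 2: S + Z ≡ B (mod 10)] column 2: given S=8, B=6, carry-in 1, and digits 0,1,4,6,8 already taken and all letters distinct, S+Z≡B (mod 10) forces Z=7 ⇒ Z=7.
Step 7. [col 3: X + W ≡ K (mod 10)] column 3: given X=1, W=0, carry-in 1, and digits 0,1,4,6,7,8 already taken and all letters distinct, X+W≡K (mod 10) forces K=2. So K=2.
Step 8. [col 4: O + S ≡ X (mod 10)] in column 4 we have O+S≡X with carry-in 0; given S=8, X=1 and digits 0,1,2,4,6,7,8 already taken and all letters distinct, that pins O to 3, so O=3.

Answer: B=6, G=4, K=2, O=3, S=8, W=0, X=1, Z=7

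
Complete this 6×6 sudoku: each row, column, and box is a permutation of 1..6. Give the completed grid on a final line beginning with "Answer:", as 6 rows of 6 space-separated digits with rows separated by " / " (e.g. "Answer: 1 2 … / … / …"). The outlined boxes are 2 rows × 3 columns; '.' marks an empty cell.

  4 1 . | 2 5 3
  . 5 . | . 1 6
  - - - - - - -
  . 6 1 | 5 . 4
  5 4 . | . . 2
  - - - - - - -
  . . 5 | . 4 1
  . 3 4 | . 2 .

Step 1. [r4c3∈{3}] only 3 remains possible at r4c3. So r4c3=3.
Step 2. [r6c4∈{6}] nothing but 6 survives at r6c4. So r6c4=6.
Step 3. [r3c1∈{2}] nothing but 2 survives at r3c1. So r3c1=2.
Step 4. [r5c4∈{3}] r5c4 has the single candidate 3. So r5c4=3.
Step 5. [r5c1∈{6}] r5c1 is down to just 6 ⇒ r5c1=6.
Step 6. [r2c3∈{2}] nothing but 2 survives at r2c3, so r2c3=2.
Step 7. [r6c1∈{1}] only 1 remains possible at r6c1, so r6c1=1.
Step 8. [r3c5∈{3}] r3c5 is down to just 3. So r3c5=3.
Step 9. [r2c4∈{4}] r2c4's peers cover all but 4. So r2c4=4.
Step 10. [r2c1∈{3}] only 3 remains possible at r2c1. So r2c1=3.
Step 11. [r5c2∈{2}] r5c2's peers cover all but 2. So r5c2=2.
Step 12. [r6c6∈{5}] r6c6 has the single candidate 5. So r6c6=5.
Step 13. [r1c3∈{6}] r1c3 is down to just 6 ⇒ r1c3=6.
Step 14. [r4c4∈{1}] r4c4 is down to just 1. So r4c4=1.
Step 15. [r4c5∈{6}] r4c5 is down to just 6 ⇒ r4c5=6.

Answer: 4 1 6 2 5 3 / 3 5 2 4 1 6 / 2 6 1 5 3 4 / 5 4 3 1 6 2 / 6 2 5 3 4 1 / 1 3 4 6 2 5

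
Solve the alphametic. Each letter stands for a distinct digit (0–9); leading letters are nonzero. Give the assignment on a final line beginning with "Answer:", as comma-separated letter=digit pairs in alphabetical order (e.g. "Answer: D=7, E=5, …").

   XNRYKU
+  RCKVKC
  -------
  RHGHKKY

Step 1. [col 1: U + C ≡ Y (mod 10)] no forcing yet in column 1 (carry-in 0); Y=3 is free and consistent — try it. So Y=3.
Step 2. [col 1: U + C ≡ Y (mod 10)] U=6 is one option consistent with column 1 (U + C ≡ Y (mod 10), carry-in 0) — take it. So U=6.
Step 3. [col 1: U + C ≡ Y (mod 10)] column 1 reads U+C+carry(0)=Y with U=6, Y=3; with digits 3,6 already taken and all letters distinct, the only value for C is 7. So C=7.
Step 4. [R] R is the leading digit of a 7-digit sum of two 6-digit numbers; the final carry is exactly 1 ⇒ R=1.
Step 5. [col 2: K + K ≡ K (mod 10)] in column 2 we have K+K≡K with carry-in 1; given nothing yet and digits 1,3,6,7 already taken and all letters distinct, that pins K to 9. So K=9.
Step 6. [col 3: Y + V ≡ K (mod 10)] column 3 reads Y+V+carry(1)=K with Y=3, K=9; with digits 1,3,6,7,9 already taken and all letters distinct, the only value for V is 5. So V=5.
Step 7. [col 4: R + K ≡ H (mod 10)] column 4 reads R+K+carry(0)=H with R=1, K=9; with digits 1,3,5,6,7,9 already taken and all letters distinct, the only value for H is 0, so H=0.
Step 8. [col 5: N + C ≡ G (mod 10)] in column 5 we have N+C≡G with carry-in 1; given C=7 and digits 0,1,3,5,6,7,9 already taken and all letters distinct, that pins G to 2 ⇒ G=2.
Step 9. [col 5: N + C ≡ G (mod 10)] in column 5 we have N+C≡G with carry-in 1; given C=7, G=2 and digits 0,1,2,3,5,6,7,9 already taken and all letters distinct, that pins N to 4, so N=4.
Step 10. [col 6: X + R ≡ H (mod 10)] from column 6 (R=1, H=0, carry-in 1, digits 0,1,2,3,4,5,6,7,9 already taken and all letters distinct): X must equal 8. So X=8.

Answer: C=7, G=2, H=0, K=9, N=4, R=1, U=6, V=5, X=8, Y=3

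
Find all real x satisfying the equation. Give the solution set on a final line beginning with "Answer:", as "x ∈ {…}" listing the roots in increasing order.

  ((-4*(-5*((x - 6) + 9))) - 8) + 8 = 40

Step 1. [((-4*(-5*((x - 6) + 9))) - 8) + 8 = 40] 8 comes off first (subtract 8), so sub: (-4*(-5*((x - 6) + 9))) - 8 = 32.
Step 2. [(-4*(-5*((x - 6) + 9))) - 8 = 32] -4 | LHS and -4 | 32: pull -4 out. So factor: (-5*((x - 6) + 9)) + 2 = -8.
Step 3. [(-5*((x - 6) + 9)) + 2 = -8] subtract 2: x sits inside (… + 2) ⇒ sub: -5*((x - 6) + 9) = -10.
Step 4. [-5*((x - 6) + 9) = -10] -5 out front; divide by -5. So div: (x - 6) + 9 = 2.
Step 5. [(x - 6) + 9 = 2] subtract 9: x sits inside (… + 9) ⇒ sub: x - 6 = -7.
Step 6. [x - 6 = -7] peel the -6: add 6 from each side, so sub: x = -1.

Answer: x ∈ {-1}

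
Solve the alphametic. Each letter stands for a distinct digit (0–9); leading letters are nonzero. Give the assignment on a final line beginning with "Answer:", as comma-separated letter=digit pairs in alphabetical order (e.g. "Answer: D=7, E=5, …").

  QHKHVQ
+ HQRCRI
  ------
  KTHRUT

Step 1. [col 1: Q + I ≡ T (mod 10)] column 1 (Q + I ≡ T (mod 10), carry-in 0) doesn't pin I yet; pick I=2 and continue, so I=2.
Step 2. [col 1: Q + I ≡ T (mod 10)] several values work for Q in column 1 (Q + I ≡ T (mod 10), carry-in 0); try Q=6, so Q=6.
Step 3. [col 1: Q + I ≡ T (mod 10)] from column 1 (Q=6, I=2, carry-in 0, digits 2,6 already taken and all letters distinct): T must equal 8 ⇒ T=8.
Step 4. [col 2: V + R ≡ U (mod 10)] several values work for R in column 2 (V + R ≡ U (mod 10), carry-in 0); try R=4. So R=4.
Step 5. [col 2: V + R ≡ U (mod 10)] column 2 (V + R ≡ U (mod 10), carry-in 0) doesn't pin U yet; pick U=9 and continue, so U=9.
Step 6. [col 2: V + R ≡ U (mod 10)] from column 2 (R=4, U=9, carry-in 0, digits 2,4,6,8,9 already taken and all letters distinct): V must equal 5. So V=5.
Step 7. [col 3: H + C ≡ R (mod 10)] no forcing yet in column 3 (carry-in 0); H=1 is free and consistent — try it, so H=1.
Step 8. [col 3: H + C ≡ R (mod 10)] from column 3 (H=1, R=4, carry-in 0, digits 1,2,4,5,6,8,9 already taken and all letters distinct): C must equal 3, so C=3.
Step 9. [col 4: K + R ≡ H (mod 10)] from column 4 (R=4, H=1, carry-in 0, digits 1,2,3,4,5,6,8,9 already taken and all letters distinct): K must equal 7. So K=7.

Answer: C=3, H=1, I=2, K=7, Q=6, R=4, T=8, U=9, V=5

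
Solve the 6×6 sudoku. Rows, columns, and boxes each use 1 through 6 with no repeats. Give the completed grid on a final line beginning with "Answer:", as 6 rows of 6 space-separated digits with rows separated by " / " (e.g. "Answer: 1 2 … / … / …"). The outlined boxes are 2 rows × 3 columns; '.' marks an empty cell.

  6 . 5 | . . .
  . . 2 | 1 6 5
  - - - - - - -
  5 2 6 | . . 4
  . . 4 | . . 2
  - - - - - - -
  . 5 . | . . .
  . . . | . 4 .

Step 1. [r3c4∈{3}] r3c4 is down to just 3. So r3c4=3.
Step 2. [r1c6∈{3}] r1c6 is down to just 3, so r1c6=3.
Step 3. [r6c2∈{1,3,6}] in col 2, 6 fits only at r6c2 ⇒ r6c2=6.
Step 4. [r5c1∈{1,2,3,4}] in row 5, 4 fits only at r5c1 ⇒ r5c1=4.
Step 5. [r6c6∈{1}] only 1 remains possible at r6c6. So r6c6=1.
Step 6. [r4c1∈{1,3}] 1 has one home in col 1: r4c1 ⇒ r4c1=1.
Step 7. [r2c2∈{3,4}] r2c2 is the only open cell in row 2 admitting 4, so r2c2=4.
Step 8. [r6c4∈{2,5}] row 6 places 5 nowhere but r6c4 ⇒ r6c4=5.
Step 9. [r6c3∈{3}] r6c3's peers cover all but 3, so r6c3=3.
Step 10. [r1c5∈{2}] only 2 remains possible at r1c5 ⇒ r1c5=2.
Step 11. [r4c4∈{6}] only 6 remains possible at r4c4. So r4c4=6.
Step 12. [r1c4∈{4}] only 4 remains possible at r1c4. So r1c4=4.
Step 13. [r4c2∈{3}] nothing but 3 survives at r4c2 ⇒ r4c2=3.
Step 14. [r5c4∈{2}] nothing but 2 survives at r5c4, so r5c4=2.
Step 15. [r5c6∈{6}] r5c6 has the single candidate 6, so r5c6=6.
Step 16. [r6c1∈{2}] r6c1 has the single candidate 2, so r6c1=2.
Step 17. [r3c5∈{1}] r3c5 is down to just 1, so r3c5=1.
Step 18. [r5c3∈{1}] r5c3 is down to just 1 ⇒ r5c3=1.
Step 19. [r1c2∈{1}] r1c2 has the single candidate 1, so r1c2=1.
Step 20. [r2c1∈{3}] r2c1's peers cover all but 3 ⇒ r2c1=3.
Step 21. [r5c5∈{3}] only 3 remains possible at r5c5 ⇒ r5c5=3.
Step 22. [r4c5∈{5}] r4c5 has the single candidate 5, so r4c5=5.

Answer: 6 1 5 4 2 3 / 3 4 2 1 6 5 / 5 2 6 3 1 4 / 1 3 4 6 5 2 / 4 5 1 2 3 6 / 2 6 3 5 4 1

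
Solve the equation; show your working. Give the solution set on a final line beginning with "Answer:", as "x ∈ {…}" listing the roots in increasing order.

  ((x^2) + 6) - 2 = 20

Step 1. [((x^2) + 6) - 2 = 20] -2 is outermost — add 2 both sides. So sub: (x^2) + 6 = 22.
Step 2. [(x^2) + 6 = 22] +6 is outermost — subtract 6 both sides, so sub: x^2 = 16.
Step 3. [x^2 = 16] √ both sides: 16 ≥ 0 gives two branches. So sqrt: x = 4 or -4.

Answer: x ∈ {-4, 4}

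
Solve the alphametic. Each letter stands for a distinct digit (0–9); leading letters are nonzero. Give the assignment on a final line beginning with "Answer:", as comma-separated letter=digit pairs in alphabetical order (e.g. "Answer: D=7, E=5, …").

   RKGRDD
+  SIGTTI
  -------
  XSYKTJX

Step 1. [col 1: D + I ≡ X (mod 10)] X=1 is one option consistent with column 1 (D + I ≡ X (mod 10), carry-in 0) — take it, so X=1.
Step 2. [col 1: D + I ≡ X (mod 10)] D=3 is one option consistent with column 1 (D + I ≡ X (mod 10), carry-in 0) — take it, so D=3.
Step 3. [col 1: D + I ≡ X (mod 10)] column 1: given D=3, X=1, carry-in 0, and digits 1,3 already taken and all letters distinct, D+I≡X (mod 10) forces I=8, so I=8.
Step 4. [col 2: D + T ≡ J (mod 10)] several values work for J in column 2 (D + T ≡ J (mod 10), carry-in 1); try J=0, so J=0.
Step 5. [col 2: D + T ≡ J (mod 10)] from column 2 (D=3, J=0, carry-in 1, digits 0,1,3,8 already taken and all letters distinct): T must equal 6, so T=6.
Step 6. [col 3: R + T ≡ T (mod 10)] in column 3 we have R+T≡T with carry-in 1; given T=6 and digits 0,1,3,6,8 already taken and all letters distinct, that pins R to 9. So R=9.
Step 7. [col 4: G + G ≡ K (mod 10)] column 4: given nothing yet, carry-in 1, and digits 0,1,3,6,8,9 already taken and all letters distinct, G+G≡K (mod 10) forces K=5, so K=5.
Step 8. [col 4: G + G ≡ K (mod 10)] no forcing yet in column 4 (carry-in 1); G=7 is free and consistent — try it ⇒ G=7.
Step 9. [col 5: K + I ≡ Y (mod 10)] column 5 reads K+I+carry(1)=Y with K=5, I=8; with digits 0,1,3,5,6,7,8,9 already taken and all letters distinct, the only value for Y is 4, so Y=4.
Step 10. [col 6: R + S ≡ S (mod 10)] column 6: given R=9, carry-in 1, and digits 0,1,3,4,5,6,7,8,9 already taken and all letters distinct, R+S≡S (mod 10) forces S=2, so S=2.

Answer: D=3, G=7, I=8, J=0, K=5, R=9, S=2, T=6, X=1, Y=4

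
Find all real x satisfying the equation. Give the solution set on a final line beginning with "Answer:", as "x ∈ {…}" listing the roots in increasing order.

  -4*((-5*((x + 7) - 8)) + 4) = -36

Step 1. [-4*((-5*((x + 7) - 8)) + 4) = -36] leading coefficient -4: divide by -4. So div: (-5*((x + 7) - 8)) + 4 = 9.
Step 2. [(-5*((x + 7) - 8)) + 4 = 9] +4 is outermost — subtract 4 both sides ⇒ sub: -5*((x + 7) - 8) = 5.
Step 3. [-5*((x + 7) - 8) = 5] -5 out front; divide by -5 ⇒ div: (x + 7) - 8 = -1.
Step 4. [(x + 7) - 8 = -1] 8 comes off first (add 8) ⇒ sub: x + 7 = 7.
Step 5. [x + 7 = 7] the outer +7 inverts by subtracting 7, so sub: x = 0.

Answer: x ∈ {0}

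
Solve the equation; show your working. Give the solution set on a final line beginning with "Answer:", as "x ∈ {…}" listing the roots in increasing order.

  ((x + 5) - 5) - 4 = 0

Step 1. [((x + 5) - 5) - 4 = 0] -4 is outermost — add 4 both sides, so sub: (x + 5) - 5 = 4.
Step 2. [(x + 5) - 5 = 4] 5 comes off first (add 5). So sub: x + 5 = 9.
Step 3. [x + 5 = 9] peel the +5: subtract 5 from each side. So sub: x = 4.

Answer: x ∈ {4}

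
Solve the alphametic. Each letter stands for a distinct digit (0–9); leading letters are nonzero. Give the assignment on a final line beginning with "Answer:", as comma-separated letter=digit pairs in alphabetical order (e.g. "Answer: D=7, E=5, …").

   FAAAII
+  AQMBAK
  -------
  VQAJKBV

Step 1. [col 1: I + K ≡ V (mod 10)] column 1 (I + K ≡ V (mod 10), carry-in 0) doesn't pin K yet; pick K=9 and continue, so K=9.
Step 2. [col 1: I + K ≡ V (mod 10)] several values work for V in column 1 (I + K ≡ V (mod 10), carry-in 0); try V=1 ⇒ V=1.
Step 3. [col 1: I + K ≡ V (mod 10)] from column 1 (K=9, V=1, carry-in 0, digits 1,9 already taken and all letters distinct): I must equal 2. So I=2.
Step 4. [col 2: I + A ≡ B (mod 10)] several values work for B in column 2 (I + A ≡ B (mod 10), carry-in 1); try B=6 ⇒ B=6.
Step 5. [col 2: I + A ≡ B (mod 10)] from column 2 (I=2, B=6, carry-in 1, digits 1,2,6,9 already taken and all letters distinct): A must equal 3 ⇒ A=3.
Step 6. [col 4: A + M ≡ J (mod 10)] several values work for M in column 4 (A + M ≡ J (mod 10), carry-in 0); try M=5. So M=5.
Step 7. [col 4: A + M ≡ J (mod 10)] in column 4 we have A+M≡J with carry-in 0; given A=3, M=5 and digits 1,2,3,5,6,9 already taken and all letters distinct, that pins J to 8 ⇒ J=8.
Step 8. [col 5: A + Q ≡ A (mod 10)] column 5 reads A+Q+carry(0)=A with A=3; with digits 1,2,3,5,6,8,9 already taken and all letters distinct, the only value for Q is 0 ⇒ Q=0.
Step 9. [col 6: F + A ≡ Q (mod 10)] column 6 reads F+A+carry(0)=Q with A=3, Q=0; with digits 0,1,2,3,5,6,8,9 already taken and all letters distinct, the only value for F is 7. So F=7.

Answer: A=3, B=6, F=7, I=2, J=8, K=9, M=5, Q=0, V=1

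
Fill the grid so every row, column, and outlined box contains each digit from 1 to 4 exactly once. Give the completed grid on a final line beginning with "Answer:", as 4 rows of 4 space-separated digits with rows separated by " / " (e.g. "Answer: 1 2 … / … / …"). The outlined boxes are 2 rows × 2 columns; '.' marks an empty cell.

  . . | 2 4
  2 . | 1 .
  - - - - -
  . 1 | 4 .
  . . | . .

Step 1. [r3c1∈{3}] nothing but 3 survives at r3c1 ⇒ r3c1=3.
Step 2. [r2c4∈{3}] nothing but 3 survives at r2c4, so r2c4=3.
Step 3. [r4c2∈{2,4}] across col 2, 2 lands solely at r4c2 ⇒ r4c2=2.
Step 4. [r4c3∈{3}] only 3 remains possible at r4c3 ⇒ r4c3=3.
Step 5. [r1c1∈{1}] nothing but 1 survives at r1c1 ⇒ r1c1=1.
Step 6. [r2c2∈{4}] r2c2 has the single candidate 4. So r2c2=4.
Step 7. [r3c4∈{2}] nothing but 2 survives at r3c4, so r3c4=2.
Step 8. [r4c4∈{1}] r4c4 is down to just 1, so r4c4=1.
Step 9. [r1c2∈{3}] nothing but 3 survives at r1c2. So r1c2=3.
Step 10. [r4c1∈{4}] only 4 remains possible at r4c1 ⇒ r4c1=4.

Answer: 1 3 2 4 / 2 4 1 3 / 3 1 4 2 / 4 2 3 1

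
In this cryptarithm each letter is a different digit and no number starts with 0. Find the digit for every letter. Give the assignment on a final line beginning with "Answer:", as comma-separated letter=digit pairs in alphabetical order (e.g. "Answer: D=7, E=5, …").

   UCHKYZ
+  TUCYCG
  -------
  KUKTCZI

Step 1. [col 1: Z + G ≡ I (mod 10)] no forcing yet in column 1 (carry-in 0); Z=8 is free and consistent — try it, so Z=8.
Step 2. [K] adding two 6-digit numbers gives at most 6+1 digits, and here it does — K is that final carry and must be 1. So K=1.
Step 3. [col 1: Z + G ≡ I (mod 10)] column 1 (Z + G ≡ I (mod 10), carry-in 0) doesn't pin G yet; pick G=2 and continue ⇒ G=2.
Step 4. [col 1: Z + G ≡ I (mod 10)] column 1 reads Z+G+carry(0)=I with Z=8, G=2; with digits 1,2,8 already taken and all letters distinct, the only value for I is 0, so I=0.
Step 5. [col 2: Y + C ≡ Z (mod 10)] column 2 (Y + C ≡ Z (mod 10), carry-in 1) doesn't pin Y yet; pick Y=3 and continue, so Y=3.
Step 6. [col 2: Y + C ≡ Z (mod 10)] column 2 reads Y+C+carry(1)=Z with Y=3, Z=8; with digits 0,1,2,3,8 already taken and all letters distinct, the only value for C is 4 ⇒ C=4.
Step 7. [col 4: H + C ≡ T (mod 10)] in column 4 we have H+C≡T with carry-in 0; given C=4 and digits 0,1,2,3,4,8 already taken and all letters distinct, that pins T to 9, so T=9.
Step 8. [col 4: H + C ≡ T (mod 10)] in column 4 we have H+C≡T with carry-in 0; given C=4, T=9 and digits 0,1,2,3,4,8,9 already taken and all letters distinct, that pins H to 5 ⇒ H=5.
Step 9. [col 5: C + U ≡ K (mod 10)] in column 5 we have C+U≡K with carry-in 0; given C=4, K=1 and digits 0,1,2,3,4,5,8,9 already taken and all letters distinct, that pins U to 7 ⇒ U=7.

Answer: C=4, G=2, H=5, I=0, K=1, T=9, U=7, Y=3, Z=8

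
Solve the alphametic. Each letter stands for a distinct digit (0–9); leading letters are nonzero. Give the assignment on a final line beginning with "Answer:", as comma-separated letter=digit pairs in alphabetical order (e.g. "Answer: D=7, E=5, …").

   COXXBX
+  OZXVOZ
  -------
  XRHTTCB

Step 1. [col 1: X + Z ≡ B (mod 10)] X=1 is one option consistent with column 1 (X + Z ≡ B (mod 10), carry-in 0) — take it ⇒ X=1.
Step 2. [col 1: X + Z ≡ B (mod 10)] B=9 is one option consistent with column 1 (X + Z ≡ B (mod 10), carry-in 0) — take it ⇒ B=9.
Step 3. [col 1: X + Z ≡ B (mod 10)] column 1: given X=1, B=9, carry-in 0, and digits 1,9 already taken and all letters distinct, X+Z≡B (mod 10) forces Z=8, so Z=8.
Step 4. [col 2: B + O ≡ C (mod 10)] column 2 (B + O ≡ C (mod 10), carry-in 0) doesn't pin O yet; pick O=7 and continue ⇒ O=7.
Step 5. [col 2: B + O ≡ C (mod 10)] in column 2 we have B+O≡C with carry-in 0; given B=9, O=7 and digits 1,7,8,9 already taken and all letters distinct, that pins C to 6 ⇒ C=6.
Step 6. [col 3: X + V ≡ T (mod 10)] V=0 is one option consistent with column 3 (X + V ≡ T (mod 10), carry-in 1) — take it. So V=0.
Step 7. [col 3: X + V ≡ T (mod 10)] from column 3 (X=1, V=0, carry-in 1, digits 0,1,6,7,8,9 already taken and all letters distinct): T must equal 2 ⇒ T=2.
Step 8. [col 5: O + Z ≡ H (mod 10)] from column 5 (O=7, Z=8, carry-in 0, digits 0,1,2,6,7,8,9 already taken and all letters distinct): H must equal 5, so H=5.
Step 9. [col 6: C + O ≡ R (mod 10)] column 6: given C=6, O=7, carry-in 1, and digits 0,1,2,5,6,7,8,9 already taken and all letters distinct, C+O≡R (mod 10) forces R=4. So R=4.

Answer: B=9, C=6, H=5, O=7, R=4, T=2, V=0, X=1, Z=8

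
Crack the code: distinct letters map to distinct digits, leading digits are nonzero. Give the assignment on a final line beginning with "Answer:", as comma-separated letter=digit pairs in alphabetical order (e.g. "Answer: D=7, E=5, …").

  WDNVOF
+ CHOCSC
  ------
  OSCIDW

Step 1. [col 1: F + C ≡ W (mod 10)] no forcing yet in column 1 (carry-in 0); C=3 is free and consistent — try it, so C=3.
Step 2. [col 1: F + C ≡ W (mod 10)] several values work for F in column 1 (F + C ≡ W (mod 10), carry-in 0); try F=2 ⇒ F=2.
Step 3. [col 1: F + C ≡ W (mod 10)] from column 1 (F=2, C=3, carry-in 0, digits 2,3 already taken and all letters distinct): W must equal 5 ⇒ W=5.
Step 4. [col 2: O + S ≡ D (mod 10)] column 2 (O + S ≡ D (mod 10), carry-in 0) doesn't pin O yet; pick O=8 and continue. So O=8.
Step 5. [col 2: O + S ≡ D (mod 10)] D=7 is one option consistent with column 2 (O + S ≡ D (mod 10), carry-in 0) — take it, so D=7.
Step 6. [col 2: O + S ≡ D (mod 10)] column 2 reads O+S+carry(0)=D with O=8, D=7; with digits 2,3,5,7,8 already taken and all letters distinct, the only value for S is 9. So S=9.
Step 7. [col 3: V + C ≡ I (mod 10)] several values work for I in column 3 (V + C ≡ I (mod 10), carry-in 1); try I=0 ⇒ I=0.
Step 8. [col 3: V + C ≡ I (mod 10)] in column 3 we have V+C≡I with carry-in 1; given C=3, I=0 and digits 0,2,3,5,7,8,9 already taken and all letters distinct, that pins V to 6, so V=6.
Step 9. [col 4: N + O ≡ C (mod 10)] in column 4 we have N+O≡C with carry-in 1; given O=8, C=3 and digits 0,2,3,5,6,7,8,9 already taken and all letters distinct, that pins N to 4, so N=4.
Step 10. [col 5: D + H ≡ S (mod 10)] in column 5 we have D+H≡S with carry-in 1; given D=7, S=9 and digits 0,2,3,4,5,6,7,8,9 already taken and all letters distinct, that pins H to 1 ⇒ H=1.

Answer: C=3, D=7, F=2, H=1, I=0, N=4, O=8, S=9, V=6, W=5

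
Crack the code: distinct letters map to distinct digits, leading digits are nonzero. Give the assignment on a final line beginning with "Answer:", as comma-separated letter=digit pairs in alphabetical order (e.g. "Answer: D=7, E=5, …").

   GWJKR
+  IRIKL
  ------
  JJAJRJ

Step 1. [col 1: R + L ≡ J (mod 10)] R=3 is one option consistent with column 1 (R + L ≡ J (mod 10), carry-in 0) — take it ⇒ R=3.
Step 2. [col 1: R + L ≡ J (mod 10)] no forcing yet in column 1 (carry-in 0); J=1 is free and consistent — try it, so J=1.
Step 3. [col 1: R + L ≡ J (mod 10)] column 1: given R=3, J=1, carry-in 0, and digits 1,3 already taken and all letters distinct, R+L≡J (mod 10) forces L=8, so L=8.
Step 4. [col 2: K + K ≡ R (mod 10)] in column 2 we have K+K≡R with carry-in 1; given R=3 and digits 1,3,8 already taken and all letters distinct, that pins K to 6 ⇒ K=6.
Step 5. [col 3: J + I ≡ J (mod 10)] from column 3 (J=1, carry-in 1, digits 1,3,6,8 already taken and all letters distinct): I must equal 9 ⇒ I=9.
Step 6. [col 4: W + R ≡ A (mod 10)] in column 4 we have W+R≡A with carry-in 1; given R=3 and digits 1,3,6,8,9 already taken and all letters distinct, that pins W to 0. So W=0.
Step 7. [col 4: W + R ≡ A (mod 10)] from column 4 (W=0, R=3, carry-in 1, digits 0,1,3,6,8,9 already taken and all letters distinct): A must equal 4, so A=4.
Step 8. [col 5: G + I ≡ J (mod 10)] from column 5 (I=9, J=1, carry-in 0, digits 0,1,3,4,6,8,9 already taken and all letters distinct): G must equal 2 ⇒ G=2.

Answer: A=4, G=2, I=9, J=1, K=6, L=8, R=3, W=0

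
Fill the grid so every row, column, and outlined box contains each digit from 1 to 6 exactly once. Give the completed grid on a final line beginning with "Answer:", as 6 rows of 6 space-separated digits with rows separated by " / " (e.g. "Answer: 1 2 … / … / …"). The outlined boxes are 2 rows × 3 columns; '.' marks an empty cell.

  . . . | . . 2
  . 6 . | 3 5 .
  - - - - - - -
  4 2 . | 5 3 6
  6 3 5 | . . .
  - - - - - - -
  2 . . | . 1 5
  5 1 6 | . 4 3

Step 1. [r2c1∈{1}] r2c1's peers cover all but 1, so r2c1=1.
Step 2. [r1c4∈{1,4,6}] 1 has one home in row 1: r1c4. So r1c4=1.
Step 3. [r5c2∈{4}] only 4 remains possible at r5c2 ⇒ r5c2=4.
Step 4. [r1c3∈{3,4}] across row 1, 4 lands solely at r1c3, so r1c3=4.
Step 5. [r4c4∈{2,4}] across col 4, 4 lands solely at r4c4 ⇒ r4c4=4.
Step 6. [r1c5∈{6}] r1c5's peers cover all but 6. So r1c5=6.
Step 7. [r3c3∈{1}] r3c3's peers cover all but 1 ⇒ r3c3=1.
Step 8. [r4c6∈{1}] only 1 remains possible at r4c6. So r4c6=1.
Step 9. [r6c4∈{2}] r6c4 has the single candidate 2 ⇒ r6c4=2.
Step 10. [r5c4∈{6}] r5c4 has the single candidate 6 ⇒ r5c4=6.
Step 11. [r5c3∈{3}] only 3 remains possible at r5c3, so r5c3=3.
Step 12. [r2c3∈{2}] r2c3 is down to just 2. So r2c3=2.
Step 13. [r1c1∈{3}] only 3 remains possible at r1c1. So r1c1=3.
Step 14. [r1c2∈{5}] r1c2 has the single candidate 5, so r1c2=5.
Step 15. [r4c5∈{2}] r4c5's peers cover all but 2. So r4c5=2.
Step 16. [r2c6∈{4}] r2c6 is down to just 4 ⇒ r2c6=4.

Answer: 3 5 4 1 6 2 / 1 6 2 3 5 4 / 4 2 1 5 3 6 / 6 3 5 4 2 1 / 2 4 3 6 1 5 / 5 1 6 2 4 3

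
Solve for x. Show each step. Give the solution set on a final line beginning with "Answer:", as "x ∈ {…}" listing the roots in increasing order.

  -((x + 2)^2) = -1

Step 1. [-((x + 2)^2) = -1] leading − — multiply by −1, so neg: (x + 2)^2 = 1.
Step 2. [(x + 2)^2 = 1] LHS squared, RHS 1 ≥ 0: apply √ (±) ⇒ sqrt: x + 2 = 1 or -1.
Step 3. [x + 2 = 1 or -1] subtract 2: x sits inside (… + 2), so sub: x = -1 or -3.

Answer: x ∈ {-3, -1}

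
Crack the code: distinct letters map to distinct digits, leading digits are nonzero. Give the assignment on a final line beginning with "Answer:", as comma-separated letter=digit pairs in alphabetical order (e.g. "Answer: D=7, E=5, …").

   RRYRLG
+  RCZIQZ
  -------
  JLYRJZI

Step 1. [col 1: G + Z ≡ I (mod 10)] column 1 (G + Z ≡ I (mod 10), carry-in 0) doesn't pin Z yet; pick Z=3 and continue. So Z=3.
Step 2. [J] J is the leading digit of a 7-digit sum of two 6-digit numbers; the final carry is exactly 1. So J=1.
Step 3. [col 1: G + Z ≡ I (mod 10)] no forcing yet in column 1 (carry-in 0); G=9 is free and consistent — try it ⇒ G=9.
Step 4. [col 1: G + Z ≡ I (mod 10)] in column 1 we have G+Z≡I with carry-in 0; given G=9, Z=3 and digits 1,3,9 already taken and all letters distinct, that pins I to 2 ⇒ I=2.
Step 5. [col 2: L + Q ≡ Z (mod 10)] several values work for L in column 2 (L + Q ≡ Z (mod 10), carry-in 1); try L=7, so L=7.
Step 6. [col 2: L + Q ≡ Z (mod 10)] from column 2 (L=7, Z=3, carry-in 1, digits 1,2,3,7,9 already taken and all letters distinct): Q must equal 5. So Q=5.
Step 7. [col 3: R + I ≡ J (mod 10)] column 3: given I=2, J=1, carry-in 1, and digits 1,2,3,5,7,9 already taken and all letters distinct, R+I≡J (mod 10) forces R=8. So R=8.
Step 8. [col 4: Y + Z ≡ R (mod 10)] from column 4 (Z=3, R=8, carry-in 1, digits 1,2,3,5,7,8,9 already taken and all letters distinct): Y must equal 4. So Y=4.
Step 9. [col 5: R + C ≡ Y (mod 10)] in column 5 we have R+C≡Y with carry-in 0; given R=8, Y=4 and digits 1,2,3,4,5,7,8,9 already taken and all letters distinct, that pins C to 6 ⇒ C=6.

Answer: C=6, G=9, I=2, J=1, L=7, Q=5, R=8, Y=4, Z=3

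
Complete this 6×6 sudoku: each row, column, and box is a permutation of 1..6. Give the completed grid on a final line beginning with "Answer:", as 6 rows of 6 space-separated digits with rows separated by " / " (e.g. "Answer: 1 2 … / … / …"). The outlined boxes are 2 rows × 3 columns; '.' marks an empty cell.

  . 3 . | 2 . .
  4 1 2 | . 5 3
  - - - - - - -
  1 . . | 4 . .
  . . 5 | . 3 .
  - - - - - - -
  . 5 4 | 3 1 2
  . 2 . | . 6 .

Step 1. [r3c2∈{6}] nothing but 6 survives at r3c2 ⇒ r3c2=6.
Step 2. [r1c6∈{1,4,6}] across row 1, 1 lands solely at r1c6 ⇒ r1c6=1.
Step 3. [r5c1∈{6}] r5c1 has the single candidate 6. So r5c1=6.
Step 4. [r6c3∈{1,3}] across row 6, 1 lands solely at r6c3, so r6c3=1.
Step 5. [r2c4∈{6}] r2c4 has the single candidate 6. So r2c4=6.
Step 6. [r3c6∈{5}] only 5 remains possible at r3c6 ⇒ r3c6=5.
Step 7. [r6c4∈{5}] r6c4 is down to just 5 ⇒ r6c4=5.
Step 8. [r1c3∈{6}] r1c3 has the single candidate 6, so r1c3=6.
Step 9. [r1c5∈{4}] r1c5 has the single candidate 4. So r1c5=4.
Step 10. [r3c3∈{3}] only 3 remains possible at r3c3 ⇒ r3c3=3.
Step 11. [r6c6∈{4}] nothing but 4 survives at r6c6 ⇒ r6c6=4.
Step 12. [r4c1∈{2}] nothing but 2 survives at r4c1 ⇒ r4c1=2.
Step 13. [r4c6∈{6}] only 6 remains possible at r4c6 ⇒ r4c6=6.
Step 14. [r4c2∈{4}] r4c2's peers cover all but 4 ⇒ r4c2=4.
Step 15. [r6c1∈{3}] r6c1's peers cover all but 3, so r6c1=3.
Step 16. [r1c1∈{5}] r1c1's peers cover all but 5. So r1c1=5.
Step 17. [r3c5∈{2}] r3c5 has the single candidate 2. So r3c5=2.
Step 18. [r4c4∈{1}] r4c4 has the single candidate 1. So r4c4=1.

Answer: 5 3 6 2 4 1 / 4 1 2 6 5 3 / 1 6 3 4 2 5 / 2 4 5 1 3 6 / 6 5 4 3 1 2 / 3 2 1 5 6 4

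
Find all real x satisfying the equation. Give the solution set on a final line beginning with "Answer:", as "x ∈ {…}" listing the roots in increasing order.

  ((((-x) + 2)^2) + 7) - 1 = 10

Step 1. [((((-x) + 2)^2) + 7) - 1 = 10] the outer -1 inverts by adding 1 ⇒ sub: (((-x) + 2)^2) + 7 = 11.
Step 2. [(((-x) + 2)^2) + 7 = 11] 7 comes off first (subtract 7). So sub: ((-x) + 2)^2 = 4.
Step 3. [((-x) + 2)^2 = 4] 4 ≥ 0, LHS is (·)² — take ±√. So sqrt: (-x) + 2 = 2 or -2.
Step 4. [(-x) + 2 = 2 or -2] peel the +2: subtract 2 from each side. So sub: -x = 0 or -4.
Step 5. [-x = 0 or -4] LHS negated; negate both sides, so neg: x = 0 or 4.

Answer: x ∈ {0, 4}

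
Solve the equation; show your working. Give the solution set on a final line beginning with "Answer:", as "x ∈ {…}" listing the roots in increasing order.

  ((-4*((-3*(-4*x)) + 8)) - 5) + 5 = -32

Step 1. [((-4*((-3*(-4*x)) + 8)) - 5) + 5 = -32] 5 comes off first (subtract 5) ⇒ sub: (-4*((-3*(-4*x)) + 8)) - 5 = -37.
Step 2. [(-4*((-3*(-4*x)) + 8)) - 5 = -37] the outer -5 inverts by adding 5 ⇒ sub: -4*((-3*(-4*x)) + 8) = -32.
Step 3. [-4*((-3*(-4*x)) + 8) = -32] divide by the outer -4. So div: (-3*(-4*x)) + 8 = 8.
Step 4. [(-3*(-4*x)) + 8 = 8] peel the +8: subtract 8 from each side. So sub: -3*(-4*x) = 0.
Step 5. [-3*(-4*x) = 0] divide by the outer -3. So div: -4*x = 0.
Step 6. [-4*x = 0] -4 out front; divide by -4. So div: x = 0.

Answer: x ∈ {0}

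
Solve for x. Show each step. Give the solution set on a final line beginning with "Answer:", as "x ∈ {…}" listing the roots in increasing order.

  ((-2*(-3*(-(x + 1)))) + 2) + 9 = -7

Step 1. [((-2*(-3*(-(x + 1)))) + 2) + 9 = -7] 9 comes off first (subtract 9), so sub: (-2*(-3*(-(x + 1)))) + 2 = -16.
Step 2. [(-2*(-3*(-(x + 1)))) + 2 = -16] common factor -2 (LHS and -16) — divide through, so factor: (-3*(-(x + 1))) - 1 = 8.
Step 3. [(-3*(-(x + 1))) - 1 = 8] -1 is outermost — add 1 both sides. So sub: -3*(-(x + 1)) = 9.
Step 4. [-3*(-(x + 1)) = 9] -3·(inner) — divide through by -3 ⇒ div: -(x + 1) = -3.
Step 5. [-(x + 1) = -3] leading − — multiply by −1, so neg: x + 1 = 3.
Step 6. [x + 1 = 3] peel the +1: subtract 1 from each side ⇒ sub: x = 2.

Answer: x ∈ {2}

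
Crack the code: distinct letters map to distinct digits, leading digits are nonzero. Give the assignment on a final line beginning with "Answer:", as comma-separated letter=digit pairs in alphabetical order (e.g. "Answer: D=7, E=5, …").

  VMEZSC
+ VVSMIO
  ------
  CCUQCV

Step 1. [col 1: C + O ≡ V (mod 10)] column 1 (C + O ≡ V (mod 10), carry-in 0) doesn't pin V yet; pick V=3 and continue, so V=3.
Step 2. [col 1: C + O ≡ V (mod 10)] several values work for O in column 1 (C + O ≡ V (mod 10), carry-in 0); try O=7 ⇒ O=7.
Step 3. [col 1: C + O ≡ V (mod 10)] column 1: given O=7, V=3, carry-in 0, and digits 3,7 already taken and all letters distinct, C+O≡V (mod 10) forces C=6, so C=6.
Step 4. [col 2: S + I ≡ C (mod 10)] several values work for I in column 2 (S + I ≡ C (mod 10), carry-in 1); try I=0 ⇒ I=0.
Step 5. [col 2: S + I ≡ C (mod 10)] in column 2 we have S+I≡C with carry-in 1; given I=0, C=6 and digits 0,3,6,7 already taken and all letters distinct, that pins S to 5, so S=5.
Step 6. [col 3: Z + M ≡ Q (mod 10)] no forcing yet in column 3 (carry-in 0); Q=1 is free and consistent — try it ⇒ Q=1.
Step 7. [col 3: Z + M ≡ Q (mod 10)] column 3 (Z + M ≡ Q (mod 10), carry-in 0) doesn't pin Z yet; pick Z=9 and continue, so Z=9.
Step 8. [col 3: Z + M ≡ Q (mod 10)] column 3: given Z=9, Q=1, carry-in 0, and digits 0,1,3,5,6,7,9 already taken and all letters distinct, Z+M≡Q (mod 10) forces M=2, so M=2.
Step 9. [col 4: E + S ≡ U (mod 10)] column 4 reads E+S+carry(1)=U with S=5; with digits 0,1,2,3,5,6,7,9 already taken and all letters distinct, the only value for U is 4 ⇒ U=4.
Step 10. [col 4: E + S ≡ U (mod 10)] column 4 reads E+S+carry(1)=U with S=5, U=4; with digits 0,1,2,3,4,5,6,7,9 already taken and all letters distinct, the only value for E is 8, so E=8.

Answer: C=6, E=8, I=0, M=2, O=7, Q=1, S=5, U=4, V=3, Z=9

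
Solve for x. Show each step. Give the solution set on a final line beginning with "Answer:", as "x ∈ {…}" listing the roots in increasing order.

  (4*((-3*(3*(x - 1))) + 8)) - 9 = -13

Step 1. [(4*((-3*(3*(x - 1))) + 8)) - 9 = -13] peel the -9: add 9 from each side ⇒ sub: 4*((-3*(3*(x - 1))) + 8) = -4.
Step 2. [4*((-3*(3*(x - 1))) + 8) = -4] divide by the outer 4. So div: (-3*(3*(x - 1))) + 8 = -1.
Step 3. [(-3*(3*(x - 1))) + 8 = -1] the outer +8 inverts by subtracting 8. So sub: -3*(3*(x - 1)) = -9.
Step 4. [-3*(3*(x - 1)) = -9] -3 out front; divide by -3, so div: 3*(x - 1) = 3.
Step 5. [3*(x - 1) = 3] 3·(inner) — divide through by 3, so div: x - 1 = 1.
Step 6. [x - 1 = 1] 1 comes off first (add 1). So sub: x = 2.

Answer: x ∈ {2}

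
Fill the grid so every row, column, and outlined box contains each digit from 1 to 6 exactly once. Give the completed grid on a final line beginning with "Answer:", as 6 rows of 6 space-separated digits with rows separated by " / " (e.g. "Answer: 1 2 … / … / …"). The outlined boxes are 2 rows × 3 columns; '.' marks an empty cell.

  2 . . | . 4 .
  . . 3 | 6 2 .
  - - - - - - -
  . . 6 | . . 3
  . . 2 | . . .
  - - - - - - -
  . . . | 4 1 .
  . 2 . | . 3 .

Step 1. [r6c4∈{5}] r6c4 has the single candidate 5. So r6c4=5.
Step 2. [r4c6∈{1,4,5,6}] 4 has one home in col 6: r4c6. So r4c6=4.
Step 3. [r4c4∈{1}] only 1 remains possible at r4c4, so r4c4=1.
Step 4. [r1c2∈{1,5,6}] row 1 places 6 nowhere but r1c2. So r1c2=6.
Step 5. [r5c3∈{5}] r5c3 is down to just 5. So r5c3=5.
Step 6. [r1c3∈{1}] r1c3's peers cover all but 1, so r1c3=1.
Step 7. [r6c1∈{1,4,6}] in row 6, 1 fits only at r6c1 ⇒ r6c1=1.
Step 8. [r3c5∈{5}] only 5 remains possible at r3c5 ⇒ r3c5=5.
Step 9. [r3c1∈{4}] r3c1's peers cover all but 4 ⇒ r3c1=4.
Step 10. [r2c1∈{5}] only 5 remains possible at r2c1, so r2c1=5.
Step 11. [r5c2∈{3}] only 3 remains possible at r5c2. So r5c2=3.
Step 12. [r5c6∈{2,6}] row 5 places 2 nowhere but r5c6, so r5c6=2.
Step 13. [r2c2∈{4}] only 4 remains possible at r2c2 ⇒ r2c2=4.
Step 14. [r6c3∈{4}] only 4 remains possible at r6c3 ⇒ r6c3=4.
Step 15. [r5c1∈{6}] r5c1 is down to just 6 ⇒ r5c1=6.
Step 16. [r4c1∈{3}] nothing but 3 survives at r4c1. So r4c1=3.
Step 17. [r3c4∈{2}] r3c4 is down to just 2 ⇒ r3c4=2.
Step 18. [r6c6∈{6}] r6c6 has the single candidate 6 ⇒ r6c6=6.
Step 19. [r4c2∈{5}] r4c2 is down to just 5. So r4c2=5.
Step 20. [r2c6∈{1}] r2c6's peers cover all but 1, so r2c6=1.
Step 21. [r1c4∈{3}] only 3 remains possible at r1c4 ⇒ r1c4=3.
Step 22. [r4c5∈{6}] r4c5 has the single candidate 6 ⇒ r4c5=6.
Step 23. [r3c2∈{1}] only 1 remains possible at r3c2, so r3c2=1.
Step 24. [r1c6∈{5}] only 5 remains possible at r1c6 ⇒ r1c6=5.

Answer: 2 6 1 3 4 5 / 5 4 3 6 2 1 / 4 1 6 2 5 3 / 3 5 2 1 6 4 / 6 3 5 4 1 2 / 1 2 4 5 3 6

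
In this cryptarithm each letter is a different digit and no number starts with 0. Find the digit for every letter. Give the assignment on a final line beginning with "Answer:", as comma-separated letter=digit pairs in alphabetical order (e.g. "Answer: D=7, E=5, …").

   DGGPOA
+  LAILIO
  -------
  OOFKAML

Step 1. [col 1: A + O ≡ L (mod 10)] column 1 (A + O ≡ L (mod 10), carry-in 0) doesn't pin L yet; pick L=3 and continue. So L=3.
Step 2. [col 1: A + O ≡ L (mod 10)] several values work for O in column 1 (A + O ≡ L (mod 10), carry-in 0); try O=1. So O=1.
Step 3. [col 1: A + O ≡ L (mod 10)] from column 1 (O=1, L=3, carry-in 0, digits 1,3 already taken and all letters distinct): A must equal 2, so A=2.
Step 4. [col 2: O + I ≡ M (mod 10)] several values work for M in column 2 (O + I ≡ M (mod 10), carry-in 0); try M=6. So M=6.
Step 5. [col 2: O + I ≡ M (mod 10)] from column 2 (O=1, M=6, carry-in 0, digits 1,2,3,6 already taken and all letters distinct): I must equal 5 ⇒ I=5.
Step 6. [col 3: P + L ≡ A (mod 10)] column 3: given L=3, A=2, carry-in 0, and digits 1,2,3,5,6 already taken and all letters distinct, P+L≡A (mod 10) forces P=9. So P=9.
Step 7. [col 4: G + I ≡ K (mod 10)] K=0 is one option consistent with column 4 (G + I ≡ K (mod 10), carry-in 1) — take it ⇒ K=0.
Step 8. [col 4: G + I ≡ K (mod 10)] from column 4 (I=5, K=0, carry-in 1, digits 0,1,2,3,5,6,9 already taken and all letters distinct): G must equal 4 ⇒ G=4.
Step 9. [col 5: G + A ≡ F (mod 10)] column 5 reads G+A+carry(1)=F with G=4, A=2; with digits 0,1,2,3,4,5,6,9 already taken and all letters distinct, the only value for F is 7 ⇒ F=7.
Step 10. [col 6: D + L ≡ O (mod 10)] column 6: given L=3, O=1, carry-in 0, and digits 0,1,2,3,4,5,6,7,9 already taken and all letters distinct, D+L≡O (mod 10) forces D=8, so D=8.

Answer: A=2, D=8, F=7, G=4, I=5, K=0, L=3, M=6, O=1, P=9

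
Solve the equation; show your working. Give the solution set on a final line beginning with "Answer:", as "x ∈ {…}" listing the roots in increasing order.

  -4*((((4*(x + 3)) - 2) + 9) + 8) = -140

Step 1. [-4*((((4*(x + 3)) - 2) + 9) + 8) = -140] leading coefficient -4: divide by -4. So div: (((4*(x + 3)) - 2) + 9) + 8 = 35.
Step 2. [(((4*(x + 3)) - 2) + 9) + 8 = 35] +8 is outermost — subtract 8 both sides. So sub: ((4*(x + 3)) - 2) + 9 = 27.
Step 3. [((4*(x + 3)) - 2) + 9 = 27] 9 comes off first (subtract 9) ⇒ sub: (4*(x + 3)) - 2 = 18.
Step 4. [(4*(x + 3)) - 2 = 18] -2 is outermost — add 2 both sides. So sub: 4*(x + 3) = 20.
Step 5. [4*(x + 3) = 20] leading coefficient 4: divide by 4 ⇒ div: x + 3 = 5.
Step 6. [x + 3 = 5] +3 is outermost — subtract 3 both sides. So sub: x = 2.

Answer: x ∈ {2}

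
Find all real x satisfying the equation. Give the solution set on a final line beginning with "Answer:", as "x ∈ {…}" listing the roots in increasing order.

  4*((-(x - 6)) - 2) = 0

Step 1. [4*((-(x - 6)) - 2) = 0] leading coefficient 4: divide by 4, so div: (-(x - 6)) - 2 = 0.
Step 2. [(-(x - 6)) - 2 = 0] 2 comes off first (add 2). So sub: -(x - 6) = 2.
Step 3. [-(x - 6) = 2] leading − — multiply by −1 ⇒ neg: x - 6 = -2.
Step 4. [x - 6 = -2] the outer -6 inverts by adding 6, so sub: x = 4.

Answer: x ∈ {4}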